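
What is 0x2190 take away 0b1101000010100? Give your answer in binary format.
Convert 0x2190 (hexadecimal) → 2×4096 + 1×256 + 9×16 = 8592 (decimal)
Convert 0b1101000010100 (binary) → 4096 + 2048 + 512 + 16 + 4 = 6676 (decimal)
Compute 8592 - 6676 = 1916
Convert 1916 (decimal) → 1916 = 1024 + 512 + 256 + 64 + 32 + 16 + 8 + 4 → 0b11101111100 (binary)
0b11101111100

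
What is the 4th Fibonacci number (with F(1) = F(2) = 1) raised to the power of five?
Convert the 4th Fibonacci number (with F(1) = F(2) = 1) (Fibonacci index) → 1, 1, 2, 3 → 3 (decimal)
Convert five (English words) → 5 (decimal)
Compute 3 ^ 5 = 243
243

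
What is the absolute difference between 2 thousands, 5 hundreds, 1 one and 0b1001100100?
Convert 2 thousands, 5 hundreds, 1 one (place-value notation) → 2×1000 + 5×100 + 1 = 2501 (decimal)
Convert 0b1001100100 (binary) → 512 + 64 + 32 + 4 = 612 (decimal)
Compute |2501 - 612| = 1889
1889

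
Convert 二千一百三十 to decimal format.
Convert 二千一百三十 (Chinese numeral) → 2×1000 + 1×100 + 3×10 = 2130 (decimal)
2130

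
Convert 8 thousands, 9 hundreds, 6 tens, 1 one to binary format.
Convert 8 thousands, 9 hundreds, 6 tens, 1 one (place-value notation) → 8×1000 + 9×100 + 6×10 + 1 = 8961 (decimal)
Convert 8961 (decimal) → 8961 = 8192 + 512 + 256 + 1 → 0b10001100000001 (binary)
0b10001100000001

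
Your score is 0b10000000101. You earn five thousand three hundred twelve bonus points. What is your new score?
Convert 0b10000000101 (binary) → 1024 + 4 + 1 = 1029 (decimal)
Convert five thousand three hundred twelve (English words) → 5×1000 + 3×100 + 12 = 5312 (decimal)
Compute 1029 + 5312 = 6341
6341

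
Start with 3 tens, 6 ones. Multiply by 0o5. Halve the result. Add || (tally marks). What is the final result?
Convert 3 tens, 6 ones (place-value notation) → 3×10 + 6 = 36 (decimal)
Start: 36
Convert 0o5 (octal) → 5 (decimal)
36 × 5 = 180
180 ÷ 2 = 90
Convert || (tally marks) → 2 (decimal)
90 + 2 = 92
92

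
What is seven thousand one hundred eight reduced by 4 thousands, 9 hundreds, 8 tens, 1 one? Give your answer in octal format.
Convert seven thousand one hundred eight (English words) → 7×1000 + 1×100 + 8 = 7108 (decimal)
Convert 4 thousands, 9 hundreds, 8 tens, 1 one (place-value notation) → 4×1000 + 9×100 + 8×10 + 1 = 4981 (decimal)
Compute 7108 - 4981 = 2127
Convert 2127 (decimal) → 2127 = 4×512 + 1×64 + 1×8 + 7 → 0o4117 (octal)
0o4117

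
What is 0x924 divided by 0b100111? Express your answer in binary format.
Convert 0x924 (hexadecimal) → 9×256 + 2×16 + 4 = 2340 (decimal)
Convert 0b100111 (binary) → 32 + 4 + 2 + 1 = 39 (decimal)
Compute 2340 ÷ 39 = 60
Convert 60 (decimal) → 60 = 32 + 16 + 8 + 4 → 0b111100 (binary)
0b111100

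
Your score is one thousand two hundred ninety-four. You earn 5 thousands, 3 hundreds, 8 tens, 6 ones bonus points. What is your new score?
Convert one thousand two hundred ninety-four (English words) → 1×1000 + 2×100 + 94 = 1294 (decimal)
Convert 5 thousands, 3 hundreds, 8 tens, 6 ones (place-value notation) → 5×1000 + 3×100 + 8×10 + 6 = 5386 (decimal)
Compute 1294 + 5386 = 6680
6680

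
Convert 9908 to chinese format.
Convert 9908 (decimal) → 9908 = 9×1000 + 9×100 + 8 → 九千九百零八 (Chinese numeral)
九千九百零八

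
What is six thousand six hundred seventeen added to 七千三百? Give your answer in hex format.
Convert six thousand six hundred seventeen (English words) → 6×1000 + 6×100 + 17 = 6617 (decimal)
Convert 七千三百 (Chinese numeral) → 7×1000 + 3×100 = 7300 (decimal)
Compute 6617 + 7300 = 13917
Convert 13917 (decimal) → 13917 = 3×4096 + 6×256 + 5×16 + 13 → 0x365D (hexadecimal)
0x365D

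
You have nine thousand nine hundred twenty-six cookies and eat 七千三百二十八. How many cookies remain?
Convert nine thousand nine hundred twenty-six (English words) → 9×1000 + 9×100 + 26 = 9926 (decimal)
Convert 七千三百二十八 (Chinese numeral) → 7×1000 + 3×100 + 2×10 + 8 = 7328 (decimal)
Compute 9926 - 7328 = 2598
2598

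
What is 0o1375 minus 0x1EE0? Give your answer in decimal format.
Convert 0o1375 (octal) → 1×512 + 3×64 + 7×8 + 5 = 765 (decimal)
Convert 0x1EE0 (hexadecimal) → 1×4096 + 14×256 + 14×16 = 7904 (decimal)
Compute 765 - 7904 = -7139
-7139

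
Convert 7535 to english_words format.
Convert 7535 (decimal) → 7535 = 7×1000 + 5×100 + 35 → seven thousand five hundred thirty-five (English words)
seven thousand five hundred thirty-five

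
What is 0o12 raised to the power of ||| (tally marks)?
Convert 0o12 (octal) → 1×8 + 2 = 10 (decimal)
Convert ||| (tally marks) → 3 (decimal)
Compute 10 ^ 3 = 1000
1000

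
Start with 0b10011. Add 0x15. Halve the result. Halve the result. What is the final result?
Convert 0b10011 (binary) → 16 + 2 + 1 = 19 (decimal)
Start: 19
Convert 0x15 (hexadecimal) → 1×16 + 5 = 21 (decimal)
19 + 21 = 40
40 ÷ 2 = 20
20 ÷ 2 = 10
10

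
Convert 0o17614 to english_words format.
Convert 0o17614 (octal) → 1×4096 + 7×512 + 6×64 + 1×8 + 4 = 8076 (decimal)
Convert 8076 (decimal) → 8076 = 8×1000 + 76 → eight thousand seventy-six (English words)
eight thousand seventy-six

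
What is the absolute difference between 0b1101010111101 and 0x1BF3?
Convert 0b1101010111101 (binary) → 4096 + 2048 + 512 + 128 + 32 + 16 + 8 + 4 + 1 = 6845 (decimal)
Convert 0x1BF3 (hexadecimal) → 1×4096 + 11×256 + 15×16 + 3 = 7155 (decimal)
Compute |6845 - 7155| = 310
310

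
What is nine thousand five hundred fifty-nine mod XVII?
Convert nine thousand five hundred fifty-nine (English words) → 9×1000 + 5×100 + 59 = 9559 (decimal)
Convert XVII (Roman numeral) → 10 + 5 + 1 + 1 = 17 (decimal)
Compute 9559 mod 17 = 5
5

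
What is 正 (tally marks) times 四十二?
Convert 正 (tally marks) → 5 (decimal)
Convert 四十二 (Chinese numeral) → 4×10 + 2 = 42 (decimal)
Compute 5 × 42 = 210
210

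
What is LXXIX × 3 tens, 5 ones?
Convert LXXIX (Roman numeral) → 50 + 10 + 10 + 9 = 79 (decimal)
Convert 3 tens, 5 ones (place-value notation) → 3×10 + 5 = 35 (decimal)
Compute 79 × 35 = 2765
2765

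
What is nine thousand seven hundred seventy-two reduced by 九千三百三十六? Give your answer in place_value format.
Convert nine thousand seven hundred seventy-two (English words) → 9×1000 + 7×100 + 72 = 9772 (decimal)
Convert 九千三百三十六 (Chinese numeral) → 9×1000 + 3×100 + 3×10 + 6 = 9336 (decimal)
Compute 9772 - 9336 = 436
Convert 436 (decimal) → 436 = 4×100 + 3×10 + 6 → 4 hundreds, 3 tens, 6 ones (place-value notation)
4 hundreds, 3 tens, 6 ones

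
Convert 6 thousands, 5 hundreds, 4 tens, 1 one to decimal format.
Convert 6 thousands, 5 hundreds, 4 tens, 1 one (place-value notation) → 6×1000 + 5×100 + 4×10 + 1 = 6541 (decimal)
6541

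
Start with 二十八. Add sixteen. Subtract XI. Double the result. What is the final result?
Convert 二十八 (Chinese numeral) → 2×10 + 8 = 28 (decimal)
Start: 28
Convert sixteen (English words) → 16 (decimal)
28 + 16 = 44
Convert XI (Roman numeral) → 10 + 1 = 11 (decimal)
44 - 11 = 33
33 × 2 = 66
66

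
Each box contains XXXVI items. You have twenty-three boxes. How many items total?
Convert XXXVI (Roman numeral) → 10 + 10 + 10 + 5 + 1 = 36 (decimal)
Convert twenty-three (English words) → 23 (decimal)
Compute 36 × 23 = 828
828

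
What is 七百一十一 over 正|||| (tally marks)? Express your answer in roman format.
Convert 七百一十一 (Chinese numeral) → 7×100 + 1×10 + 1 = 711 (decimal)
Convert 正|||| (tally marks) → 5 + 4 = 9 (decimal)
Compute 711 ÷ 9 = 79
Convert 79 (decimal) → 79 = 50 + 10 + 10 + 9 → LXXIX (Roman numeral)
LXXIX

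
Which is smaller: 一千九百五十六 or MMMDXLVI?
Convert 一千九百五十六 (Chinese numeral) → 1×1000 + 9×100 + 5×10 + 6 = 1956 (decimal)
Convert MMMDXLVI (Roman numeral) → 1000 + 1000 + 1000 + 500 + 40 + 5 + 1 = 3546 (decimal)
Compare 1956 vs 3546: smaller = 1956
1956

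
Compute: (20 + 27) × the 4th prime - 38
Convert the 4th prime (prime index) → 7 (decimal)
Expression in decimal: (20 + 27) × 7 - 38
Parentheses first: 20 + 27 = 47
Multiply: 47 × 7 = 329
Subtract: 329 - 38 = 291
291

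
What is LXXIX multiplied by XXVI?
Convert LXXIX (Roman numeral) → 50 + 10 + 10 + 9 = 79 (decimal)
Convert XXVI (Roman numeral) → 10 + 10 + 5 + 1 = 26 (decimal)
Compute 79 × 26 = 2054
2054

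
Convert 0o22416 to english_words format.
Convert 0o22416 (octal) → 2×4096 + 2×512 + 4×64 + 1×8 + 6 = 9486 (decimal)
Convert 9486 (decimal) → 9486 = 9×1000 + 4×100 + 86 → nine thousand four hundred eighty-six (English words)
nine thousand four hundred eighty-six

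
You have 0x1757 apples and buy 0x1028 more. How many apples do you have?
Convert 0x1757 (hexadecimal) → 1×4096 + 7×256 + 5×16 + 7 = 5975 (decimal)
Convert 0x1028 (hexadecimal) → 1×4096 + 2×16 + 8 = 4136 (decimal)
Compute 5975 + 4136 = 10111
10111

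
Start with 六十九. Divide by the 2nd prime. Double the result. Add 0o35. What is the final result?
Convert 六十九 (Chinese numeral) → 6×10 + 9 = 69 (decimal)
Start: 69
Convert the 2nd prime (prime index) → 3 (decimal)
69 ÷ 3 = 23
23 × 2 = 46
Convert 0o35 (octal) → 3×8 + 5 = 29 (decimal)
46 + 29 = 75
75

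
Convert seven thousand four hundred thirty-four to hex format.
Convert seven thousand four hundred thirty-four (English words) → 7×1000 + 4×100 + 34 = 7434 (decimal)
Convert 7434 (decimal) → 7434 = 1×4096 + 13×256 + 10 → 0x1D0A (hexadecimal)
0x1D0A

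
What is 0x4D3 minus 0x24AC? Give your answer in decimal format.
Convert 0x4D3 (hexadecimal) → 4×256 + 13×16 + 3 = 1235 (decimal)
Convert 0x24AC (hexadecimal) → 2×4096 + 4×256 + 10×16 + 12 = 9388 (decimal)
Compute 1235 - 9388 = -8153
-8153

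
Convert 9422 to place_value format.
Convert 9422 (decimal) → 9422 = 9×1000 + 4×100 + 2×10 + 2 → 9 thousands, 4 hundreds, 2 tens, 2 ones (place-value notation)
9 thousands, 4 hundreds, 2 tens, 2 ones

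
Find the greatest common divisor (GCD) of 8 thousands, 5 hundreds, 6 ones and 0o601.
Convert 8 thousands, 5 hundreds, 6 ones (place-value notation) → 8×1000 + 5×100 + 6 = 8506 (decimal)
Convert 0o601 (octal) → 6×64 + 1 = 385 (decimal)
Compute gcd(8506, 385) = 1
1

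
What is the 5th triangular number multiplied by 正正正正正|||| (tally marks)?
Convert the 5th triangular number (triangular index) → 5×6/2 = 15 (decimal)
Convert 正正正正正|||| (tally marks) → 5 + 5 + 5 + 5 + 5 + 4 = 29 (decimal)
Compute 15 × 29 = 435
435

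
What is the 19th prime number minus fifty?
The 19th prime number = 67
Convert fifty (English words) → 50 (decimal)
Compute 67 - 50 = 17
17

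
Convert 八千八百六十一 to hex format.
Convert 八千八百六十一 (Chinese numeral) → 8×1000 + 8×100 + 6×10 + 1 = 8861 (decimal)
Convert 8861 (decimal) → 8861 = 2×4096 + 2×256 + 9×16 + 13 → 0x229D (hexadecimal)
0x229D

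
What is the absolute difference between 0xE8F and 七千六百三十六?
Convert 0xE8F (hexadecimal) → 14×256 + 8×16 + 15 = 3727 (decimal)
Convert 七千六百三十六 (Chinese numeral) → 7×1000 + 6×100 + 3×10 + 6 = 7636 (decimal)
Compute |3727 - 7636| = 3909
3909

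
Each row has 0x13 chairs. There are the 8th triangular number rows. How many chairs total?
Convert 0x13 (hexadecimal) → 1×16 + 3 = 19 (decimal)
Convert the 8th triangular number (triangular index) → 8×9/2 = 36 (decimal)
Compute 19 × 36 = 684
684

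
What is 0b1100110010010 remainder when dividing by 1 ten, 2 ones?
Convert 0b1100110010010 (binary) → 4096 + 2048 + 256 + 128 + 16 + 2 = 6546 (decimal)
Convert 1 ten, 2 ones (place-value notation) → 1×10 + 2 = 12 (decimal)
Compute 6546 mod 12 = 6
6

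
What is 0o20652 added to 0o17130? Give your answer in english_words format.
Convert 0o20652 (octal) → 2×4096 + 6×64 + 5×8 + 2 = 8618 (decimal)
Convert 0o17130 (octal) → 1×4096 + 7×512 + 1×64 + 3×8 = 7768 (decimal)
Compute 8618 + 7768 = 16386
Convert 16386 (decimal) → 16386 = 16×1000 + 3×100 + 86 → sixteen thousand three hundred eighty-six (English words)
sixteen thousand three hundred eighty-six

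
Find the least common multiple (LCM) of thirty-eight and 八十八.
Convert thirty-eight (English words) → 38 (decimal)
Convert 八十八 (Chinese numeral) → 8×10 + 8 = 88 (decimal)
Compute lcm(38, 88) = 1672
1672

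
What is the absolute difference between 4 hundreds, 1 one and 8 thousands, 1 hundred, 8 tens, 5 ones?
Convert 4 hundreds, 1 one (place-value notation) → 4×100 + 1 = 401 (decimal)
Convert 8 thousands, 1 hundred, 8 tens, 5 ones (place-value notation) → 8×1000 + 1×100 + 8×10 + 5 = 8185 (decimal)
Compute |401 - 8185| = 7784
7784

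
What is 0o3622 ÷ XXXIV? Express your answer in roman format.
Convert 0o3622 (octal) → 3×512 + 6×64 + 2×8 + 2 = 1938 (decimal)
Convert XXXIV (Roman numeral) → 10 + 10 + 10 + 4 = 34 (decimal)
Compute 1938 ÷ 34 = 57
Convert 57 (decimal) → 57 = 50 + 5 + 1 + 1 → LVII (Roman numeral)
LVII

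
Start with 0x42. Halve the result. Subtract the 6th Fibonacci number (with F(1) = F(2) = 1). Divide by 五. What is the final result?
Convert 0x42 (hexadecimal) → 4×16 + 2 = 66 (decimal)
Start: 66
66 ÷ 2 = 33
Convert the 6th Fibonacci number (with F(1) = F(2) = 1) (Fibonacci index) → 1, 1, 2, 3, 5, 8 → 8 (decimal)
33 - 8 = 25
Convert 五 (Chinese numeral) → 5 (decimal)
25 ÷ 5 = 5
5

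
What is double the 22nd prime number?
The 22nd prime number = 79
Compute 79 × 2 = 158
158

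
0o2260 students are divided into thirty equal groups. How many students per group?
Convert 0o2260 (octal) → 2×512 + 2×64 + 6×8 = 1200 (decimal)
Convert thirty (English words) → 30 (decimal)
Compute 1200 ÷ 30 = 40
40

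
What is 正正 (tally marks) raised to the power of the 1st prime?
Convert 正正 (tally marks) → 5 + 5 = 10 (decimal)
Convert the 1st prime (prime index) → 2 (decimal)
Compute 10 ^ 2 = 100
100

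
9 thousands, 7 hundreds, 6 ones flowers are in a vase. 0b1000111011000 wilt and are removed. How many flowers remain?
Convert 9 thousands, 7 hundreds, 6 ones (place-value notation) → 9×1000 + 7×100 + 6 = 9706 (decimal)
Convert 0b1000111011000 (binary) → 4096 + 256 + 128 + 64 + 16 + 8 = 4568 (decimal)
Compute 9706 - 4568 = 5138
5138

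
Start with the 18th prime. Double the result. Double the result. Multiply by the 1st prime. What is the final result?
Convert the 18th prime (prime index) → 61 (decimal)
Start: 61
61 × 2 = 122
122 × 2 = 244
Convert the 1st prime (prime index) → 2 (decimal)
244 × 2 = 488
488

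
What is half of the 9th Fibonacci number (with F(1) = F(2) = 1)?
The 9th Fibonacci number (with F(1) = F(2) = 1): 1, 1, 2, 3, 5, 8, 13, 21, 34 → 34
Compute 34 ÷ 2 = 17
17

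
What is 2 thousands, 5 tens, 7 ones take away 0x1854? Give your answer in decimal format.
Convert 2 thousands, 5 tens, 7 ones (place-value notation) → 2×1000 + 5×10 + 7 = 2057 (decimal)
Convert 0x1854 (hexadecimal) → 1×4096 + 8×256 + 5×16 + 4 = 6228 (decimal)
Compute 2057 - 6228 = -4171
-4171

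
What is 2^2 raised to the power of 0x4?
Convert 2^2 (power) → 4 (decimal)
Convert 0x4 (hexadecimal) → 4 (decimal)
Compute 4 ^ 4 = 256
256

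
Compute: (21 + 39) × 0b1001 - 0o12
Convert 0b1001 (binary) → 8 + 1 = 9 (decimal)
Convert 0o12 (octal) → 1×8 + 2 = 10 (decimal)
Expression in decimal: (21 + 39) × 9 - 10
Parentheses first: 21 + 39 = 60
Multiply: 60 × 9 = 540
Subtract: 540 - 10 = 530
530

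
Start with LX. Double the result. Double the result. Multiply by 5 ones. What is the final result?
Convert LX (Roman numeral) → 50 + 10 = 60 (decimal)
Start: 60
60 × 2 = 120
120 × 2 = 240
Convert 5 ones (place-value notation) → 5 (decimal)
240 × 5 = 1200
1200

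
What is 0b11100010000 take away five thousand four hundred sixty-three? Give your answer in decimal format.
Convert 0b11100010000 (binary) → 1024 + 512 + 256 + 16 = 1808 (decimal)
Convert five thousand four hundred sixty-three (English words) → 5×1000 + 4×100 + 63 = 5463 (decimal)
Compute 1808 - 5463 = -3655
-3655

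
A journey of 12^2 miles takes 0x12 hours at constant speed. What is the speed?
Convert 12^2 (power) → 144 (decimal)
Convert 0x12 (hexadecimal) → 1×16 + 2 = 18 (decimal)
Compute 144 ÷ 18 = 8
8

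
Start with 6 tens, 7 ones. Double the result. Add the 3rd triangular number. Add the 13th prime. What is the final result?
Convert 6 tens, 7 ones (place-value notation) → 6×10 + 7 = 67 (decimal)
Start: 67
67 × 2 = 134
Convert the 3rd triangular number (triangular index) → 3×4/2 = 6 (decimal)
134 + 6 = 140
Convert the 13th prime (prime index) → 41 (decimal)
140 + 41 = 181
181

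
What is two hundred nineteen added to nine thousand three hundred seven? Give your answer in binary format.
Convert two hundred nineteen (English words) → 2×100 + 19 = 219 (decimal)
Convert nine thousand three hundred seven (English words) → 9×1000 + 3×100 + 7 = 9307 (decimal)
Compute 219 + 9307 = 9526
Convert 9526 (decimal) → 9526 = 8192 + 1024 + 256 + 32 + 16 + 4 + 2 → 0b10010100110110 (binary)
0b10010100110110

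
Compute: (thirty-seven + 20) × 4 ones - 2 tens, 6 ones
Convert thirty-seven (English words) → 37 (decimal)
Convert 4 ones (place-value notation) → 4 (decimal)
Convert 2 tens, 6 ones (place-value notation) → 2×10 + 6 = 26 (decimal)
Expression in decimal: (37 + 20) × 4 - 26
Parentheses first: 37 + 20 = 57
Multiply: 57 × 4 = 228
Subtract: 228 - 26 = 202
202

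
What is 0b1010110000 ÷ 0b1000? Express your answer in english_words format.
Convert 0b1010110000 (binary) → 512 + 128 + 32 + 16 = 688 (decimal)
Convert 0b1000 (binary) → 8 (decimal)
Compute 688 ÷ 8 = 86
Convert 86 (decimal) → eighty-six (English words)
eighty-six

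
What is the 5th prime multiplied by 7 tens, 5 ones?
Convert the 5th prime (prime index) → 11 (decimal)
Convert 7 tens, 5 ones (place-value notation) → 7×10 + 5 = 75 (decimal)
Compute 11 × 75 = 825
825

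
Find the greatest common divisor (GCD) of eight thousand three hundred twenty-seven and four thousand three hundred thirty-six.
Convert eight thousand three hundred twenty-seven (English words) → 8×1000 + 3×100 + 27 = 8327 (decimal)
Convert four thousand three hundred thirty-six (English words) → 4×1000 + 3×100 + 36 = 4336 (decimal)
Compute gcd(8327, 4336) = 1
1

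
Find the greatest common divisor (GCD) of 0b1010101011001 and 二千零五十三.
Convert 0b1010101011001 (binary) → 4096 + 1024 + 256 + 64 + 16 + 8 + 1 = 5465 (decimal)
Convert 二千零五十三 (Chinese numeral) → 2×1000 + 5×10 + 3 = 2053 (decimal)
Compute gcd(5465, 2053) = 1
1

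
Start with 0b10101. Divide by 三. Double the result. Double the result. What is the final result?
Convert 0b10101 (binary) → 16 + 4 + 1 = 21 (decimal)
Start: 21
Convert 三 (Chinese numeral) → 3 (decimal)
21 ÷ 3 = 7
7 × 2 = 14
14 × 2 = 28
28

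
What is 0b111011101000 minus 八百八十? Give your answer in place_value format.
Convert 0b111011101000 (binary) → 2048 + 1024 + 512 + 128 + 64 + 32 + 8 = 3816 (decimal)
Convert 八百八十 (Chinese numeral) → 8×100 + 8×10 = 880 (decimal)
Compute 3816 - 880 = 2936
Convert 2936 (decimal) → 2936 = 2×1000 + 9×100 + 3×10 + 6 → 2 thousands, 9 hundreds, 3 tens, 6 ones (place-value notation)
2 thousands, 9 hundreds, 3 tens, 6 ones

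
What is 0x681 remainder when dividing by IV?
Convert 0x681 (hexadecimal) → 6×256 + 8×16 + 1 = 1665 (decimal)
Convert IV (Roman numeral) → 4 (decimal)
Compute 1665 mod 4 = 1
1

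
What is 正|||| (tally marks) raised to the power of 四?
Convert 正|||| (tally marks) → 5 + 4 = 9 (decimal)
Convert 四 (Chinese numeral) → 4 (decimal)
Compute 9 ^ 4 = 6561
6561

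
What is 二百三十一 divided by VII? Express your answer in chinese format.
Convert 二百三十一 (Chinese numeral) → 2×100 + 3×10 + 1 = 231 (decimal)
Convert VII (Roman numeral) → 5 + 1 + 1 = 7 (decimal)
Compute 231 ÷ 7 = 33
Convert 33 (decimal) → 33 = 3×10 + 3 → 三十三 (Chinese numeral)
三十三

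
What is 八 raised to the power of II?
Convert 八 (Chinese numeral) → 8 (decimal)
Convert II (Roman numeral) → 1 + 1 = 2 (decimal)
Compute 8 ^ 2 = 64
64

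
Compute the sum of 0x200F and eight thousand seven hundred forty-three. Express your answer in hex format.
Convert 0x200F (hexadecimal) → 2×4096 + 15 = 8207 (decimal)
Convert eight thousand seven hundred forty-three (English words) → 8×1000 + 7×100 + 43 = 8743 (decimal)
Compute 8207 + 8743 = 16950
Convert 16950 (decimal) → 16950 = 4×4096 + 2×256 + 3×16 + 6 → 0x4236 (hexadecimal)
0x4236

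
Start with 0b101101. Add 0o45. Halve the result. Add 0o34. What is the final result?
Convert 0b101101 (binary) → 32 + 8 + 4 + 1 = 45 (decimal)
Start: 45
Convert 0o45 (octal) → 4×8 + 5 = 37 (decimal)
45 + 37 = 82
82 ÷ 2 = 41
Convert 0o34 (octal) → 3×8 + 4 = 28 (decimal)
41 + 28 = 69
69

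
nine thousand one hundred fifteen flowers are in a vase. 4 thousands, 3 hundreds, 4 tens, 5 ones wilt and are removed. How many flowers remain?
Convert nine thousand one hundred fifteen (English words) → 9×1000 + 1×100 + 15 = 9115 (decimal)
Convert 4 thousands, 3 hundreds, 4 tens, 5 ones (place-value notation) → 4×1000 + 3×100 + 4×10 + 5 = 4345 (decimal)
Compute 9115 - 4345 = 4770
4770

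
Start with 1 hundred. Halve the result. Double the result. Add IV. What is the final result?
Convert 1 hundred (place-value notation) → 1×100 = 100 (decimal)
Start: 100
100 ÷ 2 = 50
50 × 2 = 100
Convert IV (Roman numeral) → 4 (decimal)
100 + 4 = 104
104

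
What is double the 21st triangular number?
The 21st triangular number = 21×22/2 = 231
Compute 231 × 2 = 462
462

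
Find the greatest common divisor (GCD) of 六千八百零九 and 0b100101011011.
Convert 六千八百零九 (Chinese numeral) → 6×1000 + 8×100 + 9 = 6809 (decimal)
Convert 0b100101011011 (binary) → 2048 + 256 + 64 + 16 + 8 + 2 + 1 = 2395 (decimal)
Compute gcd(6809, 2395) = 1
1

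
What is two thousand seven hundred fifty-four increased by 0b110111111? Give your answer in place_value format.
Convert two thousand seven hundred fifty-four (English words) → 2×1000 + 7×100 + 54 = 2754 (decimal)
Convert 0b110111111 (binary) → 256 + 128 + 32 + 16 + 8 + 4 + 2 + 1 = 447 (decimal)
Compute 2754 + 447 = 3201
Convert 3201 (decimal) → 3201 = 3×1000 + 2×100 + 1 → 3 thousands, 2 hundreds, 1 one (place-value notation)
3 thousands, 2 hundreds, 1 one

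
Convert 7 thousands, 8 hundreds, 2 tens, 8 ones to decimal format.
Convert 7 thousands, 8 hundreds, 2 tens, 8 ones (place-value notation) → 7×1000 + 8×100 + 2×10 + 8 = 7828 (decimal)
7828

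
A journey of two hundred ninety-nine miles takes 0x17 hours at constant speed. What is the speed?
Convert two hundred ninety-nine (English words) → 2×100 + 99 = 299 (decimal)
Convert 0x17 (hexadecimal) → 1×16 + 7 = 23 (decimal)
Compute 299 ÷ 23 = 13
13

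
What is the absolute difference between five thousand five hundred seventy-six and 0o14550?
Convert five thousand five hundred seventy-six (English words) → 5×1000 + 5×100 + 76 = 5576 (decimal)
Convert 0o14550 (octal) → 1×4096 + 4×512 + 5×64 + 5×8 = 6504 (decimal)
Compute |5576 - 6504| = 928
928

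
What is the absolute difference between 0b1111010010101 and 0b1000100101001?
Convert 0b1111010010101 (binary) → 4096 + 2048 + 1024 + 512 + 128 + 16 + 4 + 1 = 7829 (decimal)
Convert 0b1000100101001 (binary) → 4096 + 256 + 32 + 8 + 1 = 4393 (decimal)
Compute |7829 - 4393| = 3436
3436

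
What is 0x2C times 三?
Convert 0x2C (hexadecimal) → 2×16 + 12 = 44 (decimal)
Convert 三 (Chinese numeral) → 3 (decimal)
Compute 44 × 3 = 132
132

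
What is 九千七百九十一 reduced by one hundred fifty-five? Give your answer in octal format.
Convert 九千七百九十一 (Chinese numeral) → 9×1000 + 7×100 + 9×10 + 1 = 9791 (decimal)
Convert one hundred fifty-five (English words) → 1×100 + 55 = 155 (decimal)
Compute 9791 - 155 = 9636
Convert 9636 (decimal) → 9636 = 2×4096 + 2×512 + 6×64 + 4×8 + 4 → 0o22644 (octal)
0o22644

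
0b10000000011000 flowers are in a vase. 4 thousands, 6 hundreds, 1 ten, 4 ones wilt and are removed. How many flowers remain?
Convert 0b10000000011000 (binary) → 8192 + 16 + 8 = 8216 (decimal)
Convert 4 thousands, 6 hundreds, 1 ten, 4 ones (place-value notation) → 4×1000 + 6×100 + 1×10 + 4 = 4614 (decimal)
Compute 8216 - 4614 = 3602
3602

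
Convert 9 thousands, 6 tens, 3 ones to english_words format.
Convert 9 thousands, 6 tens, 3 ones (place-value notation) → 9×1000 + 6×10 + 3 = 9063 (decimal)
Convert 9063 (decimal) → 9063 = 9×1000 + 63 → nine thousand sixty-three (English words)
nine thousand sixty-three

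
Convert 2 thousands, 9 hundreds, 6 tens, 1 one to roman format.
Convert 2 thousands, 9 hundreds, 6 tens, 1 one (place-value notation) → 2×1000 + 9×100 + 6×10 + 1 = 2961 (decimal)
Convert 2961 (decimal) → 2961 = 1000 + 1000 + 900 + 50 + 10 + 1 → MMCMLXI (Roman numeral)
MMCMLXI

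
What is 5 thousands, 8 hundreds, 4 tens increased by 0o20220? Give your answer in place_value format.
Convert 5 thousands, 8 hundreds, 4 tens (place-value notation) → 5×1000 + 8×100 + 4×10 = 5840 (decimal)
Convert 0o20220 (octal) → 2×4096 + 2×64 + 2×8 = 8336 (decimal)
Compute 5840 + 8336 = 14176
Convert 14176 (decimal) → 14176 = 14×1000 + 1×100 + 7×10 + 6 → 14 thousands, 1 hundred, 7 tens, 6 ones (place-value notation)
14 thousands, 1 hundred, 7 tens, 6 ones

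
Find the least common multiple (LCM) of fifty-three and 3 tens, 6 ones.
Convert fifty-three (English words) → 53 (decimal)
Convert 3 tens, 6 ones (place-value notation) → 3×10 + 6 = 36 (decimal)
Compute lcm(53, 36) = 1908
1908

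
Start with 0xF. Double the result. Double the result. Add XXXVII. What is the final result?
Convert 0xF (hexadecimal) → 15 (decimal)
Start: 15
15 × 2 = 30
30 × 2 = 60
Convert XXXVII (Roman numeral) → 10 + 10 + 10 + 5 + 1 + 1 = 37 (decimal)
60 + 37 = 97
97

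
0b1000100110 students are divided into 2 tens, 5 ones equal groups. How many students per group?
Convert 0b1000100110 (binary) → 512 + 32 + 4 + 2 = 550 (decimal)
Convert 2 tens, 5 ones (place-value notation) → 2×10 + 5 = 25 (decimal)
Compute 550 ÷ 25 = 22
22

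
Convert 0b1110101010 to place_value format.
Convert 0b1110101010 (binary) → 512 + 256 + 128 + 32 + 8 + 2 = 938 (decimal)
Convert 938 (decimal) → 938 = 9×100 + 3×10 + 8 → 9 hundreds, 3 tens, 8 ones (place-value notation)
9 hundreds, 3 tens, 8 ones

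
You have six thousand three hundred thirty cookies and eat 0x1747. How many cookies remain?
Convert six thousand three hundred thirty (English words) → 6×1000 + 3×100 + 30 = 6330 (decimal)
Convert 0x1747 (hexadecimal) → 1×4096 + 7×256 + 4×16 + 7 = 5959 (decimal)
Compute 6330 - 5959 = 371
371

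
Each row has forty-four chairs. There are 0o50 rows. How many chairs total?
Convert forty-four (English words) → 44 (decimal)
Convert 0o50 (octal) → 5×8 = 40 (decimal)
Compute 44 × 40 = 1760
1760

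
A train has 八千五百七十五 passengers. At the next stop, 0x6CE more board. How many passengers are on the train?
Convert 八千五百七十五 (Chinese numeral) → 8×1000 + 5×100 + 7×10 + 5 = 8575 (decimal)
Convert 0x6CE (hexadecimal) → 6×256 + 12×16 + 14 = 1742 (decimal)
Compute 8575 + 1742 = 10317
10317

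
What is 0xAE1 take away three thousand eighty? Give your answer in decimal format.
Convert 0xAE1 (hexadecimal) → 10×256 + 14×16 + 1 = 2785 (decimal)
Convert three thousand eighty (English words) → 3×1000 + 80 = 3080 (decimal)
Compute 2785 - 3080 = -295
-295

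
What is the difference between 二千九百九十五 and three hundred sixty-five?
Convert 二千九百九十五 (Chinese numeral) → 2×1000 + 9×100 + 9×10 + 5 = 2995 (decimal)
Convert three hundred sixty-five (English words) → 3×100 + 65 = 365 (decimal)
Difference: |2995 - 365| = 2630
2630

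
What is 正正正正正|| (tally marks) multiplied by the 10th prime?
Convert 正正正正正|| (tally marks) → 5 + 5 + 5 + 5 + 5 + 2 = 27 (decimal)
Convert the 10th prime (prime index) → 29 (decimal)
Compute 27 × 29 = 783
783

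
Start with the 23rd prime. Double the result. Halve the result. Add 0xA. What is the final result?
Convert the 23rd prime (prime index) → 83 (decimal)
Start: 83
83 × 2 = 166
166 ÷ 2 = 83
Convert 0xA (hexadecimal) → 10 (decimal)
83 + 10 = 93
93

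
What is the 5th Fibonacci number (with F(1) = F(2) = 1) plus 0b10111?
The 5th Fibonacci number (with F(1) = F(2) = 1): 1, 1, 2, 3, 5 → 5
Convert 0b10111 (binary) → 16 + 4 + 2 + 1 = 23 (decimal)
Compute 5 + 23 = 28
28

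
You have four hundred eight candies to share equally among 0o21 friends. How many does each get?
Convert four hundred eight (English words) → 4×100 + 8 = 408 (decimal)
Convert 0o21 (octal) → 2×8 + 1 = 17 (decimal)
Compute 408 ÷ 17 = 24
24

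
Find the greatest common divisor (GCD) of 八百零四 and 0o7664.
Convert 八百零四 (Chinese numeral) → 8×100 + 4 = 804 (decimal)
Convert 0o7664 (octal) → 7×512 + 6×64 + 6×8 + 4 = 4020 (decimal)
Compute gcd(804, 4020) = 804
804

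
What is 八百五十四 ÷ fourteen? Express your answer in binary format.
Convert 八百五十四 (Chinese numeral) → 8×100 + 5×10 + 4 = 854 (decimal)
Convert fourteen (English words) → 14 (decimal)
Compute 854 ÷ 14 = 61
Convert 61 (decimal) → 61 = 32 + 16 + 8 + 4 + 1 → 0b111101 (binary)
0b111101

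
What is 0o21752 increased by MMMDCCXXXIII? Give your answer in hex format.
Convert 0o21752 (octal) → 2×4096 + 1×512 + 7×64 + 5×8 + 2 = 9194 (decimal)
Convert MMMDCCXXXIII (Roman numeral) → 1000 + 1000 + 1000 + 500 + 100 + 100 + 10 + 10 + 10 + 1 + 1 + 1 = 3733 (decimal)
Compute 9194 + 3733 = 12927
Convert 12927 (decimal) → 12927 = 3×4096 + 2×256 + 7×16 + 15 → 0x327F (hexadecimal)
0x327F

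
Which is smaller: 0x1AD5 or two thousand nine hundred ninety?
Convert 0x1AD5 (hexadecimal) → 1×4096 + 10×256 + 13×16 + 5 = 6869 (decimal)
Convert two thousand nine hundred ninety (English words) → 2×1000 + 9×100 + 90 = 2990 (decimal)
Compare 6869 vs 2990: smaller = 2990
2990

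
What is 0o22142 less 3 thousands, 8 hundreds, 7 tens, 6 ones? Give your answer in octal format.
Convert 0o22142 (octal) → 2×4096 + 2×512 + 1×64 + 4×8 + 2 = 9314 (decimal)
Convert 3 thousands, 8 hundreds, 7 tens, 6 ones (place-value notation) → 3×1000 + 8×100 + 7×10 + 6 = 3876 (decimal)
Compute 9314 - 3876 = 5438
Convert 5438 (decimal) → 5438 = 1×4096 + 2×512 + 4×64 + 7×8 + 6 → 0o12476 (octal)
0o12476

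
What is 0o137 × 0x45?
Convert 0o137 (octal) → 1×64 + 3×8 + 7 = 95 (decimal)
Convert 0x45 (hexadecimal) → 4×16 + 5 = 69 (decimal)
Compute 95 × 69 = 6555
6555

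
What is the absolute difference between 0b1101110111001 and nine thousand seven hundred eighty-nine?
Convert 0b1101110111001 (binary) → 4096 + 2048 + 512 + 256 + 128 + 32 + 16 + 8 + 1 = 7097 (decimal)
Convert nine thousand seven hundred eighty-nine (English words) → 9×1000 + 7×100 + 89 = 9789 (decimal)
Compute |7097 - 9789| = 2692
2692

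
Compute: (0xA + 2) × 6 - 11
Convert 0xA (hexadecimal) → 10 (decimal)
Expression in decimal: (10 + 2) × 6 - 11
Parentheses first: 10 + 2 = 12
Multiply: 12 × 6 = 72
Subtract: 72 - 11 = 61
61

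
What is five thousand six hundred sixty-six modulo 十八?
Convert five thousand six hundred sixty-six (English words) → 5×1000 + 6×100 + 66 = 5666 (decimal)
Convert 十八 (Chinese numeral) → 1×10 + 8 = 18 (decimal)
Compute 5666 mod 18 = 14
14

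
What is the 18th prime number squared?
The 18th prime number = 61
Compute 61² = 61 × 61 = 3721
3721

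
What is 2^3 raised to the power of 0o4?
Convert 2^3 (power) → 8 (decimal)
Convert 0o4 (octal) → 4 (decimal)
Compute 8 ^ 4 = 4096
4096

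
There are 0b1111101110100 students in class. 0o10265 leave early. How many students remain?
Convert 0b1111101110100 (binary) → 4096 + 2048 + 1024 + 512 + 256 + 64 + 32 + 16 + 4 = 8052 (decimal)
Convert 0o10265 (octal) → 1×4096 + 2×64 + 6×8 + 5 = 4277 (decimal)
Compute 8052 - 4277 = 3775
3775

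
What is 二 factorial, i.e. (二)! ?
Convert 二 (Chinese numeral) → 2 (decimal)
Compute 2! = 2
2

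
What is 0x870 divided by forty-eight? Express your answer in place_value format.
Convert 0x870 (hexadecimal) → 8×256 + 7×16 = 2160 (decimal)
Convert forty-eight (English words) → 48 (decimal)
Compute 2160 ÷ 48 = 45
Convert 45 (decimal) → 45 = 4×10 + 5 → 4 tens, 5 ones (place-value notation)
4 tens, 5 ones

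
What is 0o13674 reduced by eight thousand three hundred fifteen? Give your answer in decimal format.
Convert 0o13674 (octal) → 1×4096 + 3×512 + 6×64 + 7×8 + 4 = 6076 (decimal)
Convert eight thousand three hundred fifteen (English words) → 8×1000 + 3×100 + 15 = 8315 (decimal)
Compute 6076 - 8315 = -2239
-2239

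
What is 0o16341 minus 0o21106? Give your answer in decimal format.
Convert 0o16341 (octal) → 1×4096 + 6×512 + 3×64 + 4×8 + 1 = 7393 (decimal)
Convert 0o21106 (octal) → 2×4096 + 1×512 + 1×64 + 6 = 8774 (decimal)
Compute 7393 - 8774 = -1381
-1381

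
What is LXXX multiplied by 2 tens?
Convert LXXX (Roman numeral) → 50 + 10 + 10 + 10 = 80 (decimal)
Convert 2 tens (place-value notation) → 2×10 = 20 (decimal)
Compute 80 × 20 = 1600
1600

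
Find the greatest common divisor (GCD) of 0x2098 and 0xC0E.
Convert 0x2098 (hexadecimal) → 2×4096 + 9×16 + 8 = 8344 (decimal)
Convert 0xC0E (hexadecimal) → 12×256 + 14 = 3086 (decimal)
Compute gcd(8344, 3086) = 2
2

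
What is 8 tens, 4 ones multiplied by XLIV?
Convert 8 tens, 4 ones (place-value notation) → 8×10 + 4 = 84 (decimal)
Convert XLIV (Roman numeral) → 40 + 4 = 44 (decimal)
Compute 84 × 44 = 3696
3696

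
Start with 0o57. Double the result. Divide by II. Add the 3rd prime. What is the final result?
Convert 0o57 (octal) → 5×8 + 7 = 47 (decimal)
Start: 47
47 × 2 = 94
Convert II (Roman numeral) → 1 + 1 = 2 (decimal)
94 ÷ 2 = 47
Convert the 3rd prime (prime index) → 5 (decimal)
47 + 5 = 52
52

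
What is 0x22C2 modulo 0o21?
Convert 0x22C2 (hexadecimal) → 2×4096 + 2×256 + 12×16 + 2 = 8898 (decimal)
Convert 0o21 (octal) → 2×8 + 1 = 17 (decimal)
Compute 8898 mod 17 = 7
7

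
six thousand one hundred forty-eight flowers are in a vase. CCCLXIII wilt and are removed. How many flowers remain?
Convert six thousand one hundred forty-eight (English words) → 6×1000 + 1×100 + 48 = 6148 (decimal)
Convert CCCLXIII (Roman numeral) → 100 + 100 + 100 + 50 + 10 + 1 + 1 + 1 = 363 (decimal)
Compute 6148 - 363 = 5785
5785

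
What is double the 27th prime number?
The 27th prime number = 103
Compute 103 × 2 = 206
206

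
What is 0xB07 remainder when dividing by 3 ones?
Convert 0xB07 (hexadecimal) → 11×256 + 7 = 2823 (decimal)
Convert 3 ones (place-value notation) → 3 (decimal)
Compute 2823 mod 3 = 0
0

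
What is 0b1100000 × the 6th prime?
Convert 0b1100000 (binary) → 64 + 32 = 96 (decimal)
Convert the 6th prime (prime index) → 13 (decimal)
Compute 96 × 13 = 1248
1248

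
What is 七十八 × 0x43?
Convert 七十八 (Chinese numeral) → 7×10 + 8 = 78 (decimal)
Convert 0x43 (hexadecimal) → 4×16 + 3 = 67 (decimal)
Compute 78 × 67 = 5226
5226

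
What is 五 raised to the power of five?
Convert 五 (Chinese numeral) → 5 (decimal)
Convert five (English words) → 5 (decimal)
Compute 5 ^ 5 = 3125
3125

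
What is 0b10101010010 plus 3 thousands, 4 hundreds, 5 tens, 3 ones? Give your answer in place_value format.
Convert 0b10101010010 (binary) → 1024 + 256 + 64 + 16 + 2 = 1362 (decimal)
Convert 3 thousands, 4 hundreds, 5 tens, 3 ones (place-value notation) → 3×1000 + 4×100 + 5×10 + 3 = 3453 (decimal)
Compute 1362 + 3453 = 4815
Convert 4815 (decimal) → 4815 = 4×1000 + 8×100 + 1×10 + 5 → 4 thousands, 8 hundreds, 1 ten, 5 ones (place-value notation)
4 thousands, 8 hundreds, 1 ten, 5 ones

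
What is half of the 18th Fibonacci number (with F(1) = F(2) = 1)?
The 18th Fibonacci number (with F(1) = F(2) = 1) = 2584
Compute 2584 ÷ 2 = 1292
1292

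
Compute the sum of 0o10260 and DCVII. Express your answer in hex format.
Convert 0o10260 (octal) → 1×4096 + 2×64 + 6×8 = 4272 (decimal)
Convert DCVII (Roman numeral) → 500 + 100 + 5 + 1 + 1 = 607 (decimal)
Compute 4272 + 607 = 4879
Convert 4879 (decimal) → 4879 = 1×4096 + 3×256 + 15 → 0x130F (hexadecimal)
0x130F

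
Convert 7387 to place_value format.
Convert 7387 (decimal) → 7387 = 7×1000 + 3×100 + 8×10 + 7 → 7 thousands, 3 hundreds, 8 tens, 7 ones (place-value notation)
7 thousands, 3 hundreds, 8 tens, 7 ones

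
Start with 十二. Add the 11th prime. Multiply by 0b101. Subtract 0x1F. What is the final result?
Convert 十二 (Chinese numeral) → 1×10 + 2 = 12 (decimal)
Start: 12
Convert the 11th prime (prime index) → 31 (decimal)
12 + 31 = 43
Convert 0b101 (binary) → 4 + 1 = 5 (decimal)
43 × 5 = 215
Convert 0x1F (hexadecimal) → 1×16 + 15 = 31 (decimal)
215 - 31 = 184
184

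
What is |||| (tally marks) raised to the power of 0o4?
Convert |||| (tally marks) → 4 (decimal)
Convert 0o4 (octal) → 4 (decimal)
Compute 4 ^ 4 = 256
256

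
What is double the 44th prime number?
The 44th prime number = 193
Compute 193 × 2 = 386
386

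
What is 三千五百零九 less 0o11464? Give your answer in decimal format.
Convert 三千五百零九 (Chinese numeral) → 3×1000 + 5×100 + 9 = 3509 (decimal)
Convert 0o11464 (octal) → 1×4096 + 1×512 + 4×64 + 6×8 + 4 = 4916 (decimal)
Compute 3509 - 4916 = -1407
-1407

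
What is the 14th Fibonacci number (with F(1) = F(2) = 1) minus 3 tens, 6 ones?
The 14th Fibonacci number (with F(1) = F(2) = 1): 1, 1, 2, 3, 5, 8, 13, 21, 34, 55, 89, 144, 233, 377 → 377
Convert 3 tens, 6 ones (place-value notation) → 3×10 + 6 = 36 (decimal)
Compute 377 - 36 = 341
341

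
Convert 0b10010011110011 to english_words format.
Convert 0b10010011110011 (binary) → 8192 + 1024 + 128 + 64 + 32 + 16 + 2 + 1 = 9459 (decimal)
Convert 9459 (decimal) → 9459 = 9×1000 + 4×100 + 59 → nine thousand four hundred fifty-nine (English words)
nine thousand four hundred fifty-nine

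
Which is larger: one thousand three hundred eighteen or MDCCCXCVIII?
Convert one thousand three hundred eighteen (English words) → 1×1000 + 3×100 + 18 = 1318 (decimal)
Convert MDCCCXCVIII (Roman numeral) → 1000 + 500 + 100 + 100 + 100 + 90 + 5 + 1 + 1 + 1 = 1898 (decimal)
Compare 1318 vs 1898: larger = 1898
1898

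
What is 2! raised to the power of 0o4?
Convert 2! (factorial) → 2 (decimal)
Convert 0o4 (octal) → 4 (decimal)
Compute 2 ^ 4 = 16
16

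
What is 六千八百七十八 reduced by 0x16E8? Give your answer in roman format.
Convert 六千八百七十八 (Chinese numeral) → 6×1000 + 8×100 + 7×10 + 8 = 6878 (decimal)
Convert 0x16E8 (hexadecimal) → 1×4096 + 6×256 + 14×16 + 8 = 5864 (decimal)
Compute 6878 - 5864 = 1014
Convert 1014 (decimal) → 1014 = 1000 + 10 + 4 → MXIV (Roman numeral)
MXIV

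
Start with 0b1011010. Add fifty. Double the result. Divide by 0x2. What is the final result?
Convert 0b1011010 (binary) → 64 + 16 + 8 + 2 = 90 (decimal)
Start: 90
Convert fifty (English words) → 50 (decimal)
90 + 50 = 140
140 × 2 = 280
Convert 0x2 (hexadecimal) → 2 (decimal)
280 ÷ 2 = 140
140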